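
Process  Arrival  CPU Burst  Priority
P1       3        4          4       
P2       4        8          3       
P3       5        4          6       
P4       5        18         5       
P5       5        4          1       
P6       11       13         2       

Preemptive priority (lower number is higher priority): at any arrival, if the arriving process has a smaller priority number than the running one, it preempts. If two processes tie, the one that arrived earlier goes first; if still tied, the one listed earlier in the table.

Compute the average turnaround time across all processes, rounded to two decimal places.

Schedule: | idle 0-3 | P1 3-4 | P2 4-5 | P5 5-9 | P2 9-11 | P6 11-24 | P2 24-29 | P1 29-32 | P4 32-50 | P3 50-54 |
Completion: P1=32  P2=29  P3=54  P4=50  P5=9  P6=24
Turnaround (C−A): P1=29  P2=25  P3=49  P4=45  P5=4  P6=13
Turnaround times: P1=29, P2=25, P3=49, P4=45, P5=4, P6=13
Average turnaround = (29+25+49+45+4+13) / 6 = 165/6 = 27.50

27.50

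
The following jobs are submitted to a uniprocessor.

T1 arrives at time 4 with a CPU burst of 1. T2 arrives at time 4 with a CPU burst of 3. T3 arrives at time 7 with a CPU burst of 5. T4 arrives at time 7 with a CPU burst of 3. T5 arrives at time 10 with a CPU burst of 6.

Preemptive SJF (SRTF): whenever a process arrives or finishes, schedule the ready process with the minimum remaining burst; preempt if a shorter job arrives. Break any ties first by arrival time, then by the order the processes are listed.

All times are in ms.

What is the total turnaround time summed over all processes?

Gantt: | idle 0-4 | T1 4-5 | T2 5-8 | T4 8-11 | T3 11-16 | T5 16-22 |
Completion: T1=5  T2=8  T3=16  T4=11  T5=22
Turnaround = completion − arrival: T1=1, T2=4, T3=9, T4=4, T5=12
Total turnaround = 1 + 4 + 9 + 4 + 12 = 30

30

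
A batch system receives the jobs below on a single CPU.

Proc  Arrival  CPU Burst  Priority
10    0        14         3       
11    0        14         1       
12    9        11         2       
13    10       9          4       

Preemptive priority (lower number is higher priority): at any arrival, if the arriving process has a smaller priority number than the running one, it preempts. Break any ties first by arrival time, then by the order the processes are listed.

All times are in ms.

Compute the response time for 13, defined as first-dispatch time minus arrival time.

29

Schedule: | 11 0-14 | 12 14-25 | 10 25-39 | 13 39-48 |
Completion: 10=39  11=14  12=25  13=48
Response(13) = first start − arrival = 39 − 10 = 29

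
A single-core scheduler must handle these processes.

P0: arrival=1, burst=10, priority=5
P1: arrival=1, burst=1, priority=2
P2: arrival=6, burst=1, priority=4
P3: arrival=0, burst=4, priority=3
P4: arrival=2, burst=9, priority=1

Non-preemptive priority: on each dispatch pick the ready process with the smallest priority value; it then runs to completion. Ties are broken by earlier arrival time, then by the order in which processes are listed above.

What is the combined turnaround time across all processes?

Timeline: | P3 0-4 | P4 4-13 | P1 13-14 | P2 14-15 | P0 15-25 |
Completion: P0=25  P1=14  P2=15  P3=4  P4=13
Turnaround (C−A): P0=24  P1=13  P2=9  P3=4  P4=11
Turnaround = completion − arrival: P0=24, P1=13, P2=9, P3=4, P4=11
Total turnaround = 24 + 13 + 9 + 4 + 11 = 61

61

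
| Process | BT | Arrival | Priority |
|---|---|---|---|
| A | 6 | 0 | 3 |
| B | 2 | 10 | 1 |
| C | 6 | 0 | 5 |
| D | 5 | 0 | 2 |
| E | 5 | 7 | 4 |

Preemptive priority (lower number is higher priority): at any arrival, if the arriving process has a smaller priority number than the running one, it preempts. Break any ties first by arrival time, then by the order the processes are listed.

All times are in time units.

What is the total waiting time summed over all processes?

31

Timeline: | D 0-5 | A 5-10 | B 10-12 | A 12-13 | E 13-18 | C 18-24 |
Completion: A=13  B=12  C=24  D=5  E=18
Waiting = turnaround − burst: A=7, B=0, C=18, D=0, E=6
Total waiting = 7 + 0 + 18 + 0 + 6 = 31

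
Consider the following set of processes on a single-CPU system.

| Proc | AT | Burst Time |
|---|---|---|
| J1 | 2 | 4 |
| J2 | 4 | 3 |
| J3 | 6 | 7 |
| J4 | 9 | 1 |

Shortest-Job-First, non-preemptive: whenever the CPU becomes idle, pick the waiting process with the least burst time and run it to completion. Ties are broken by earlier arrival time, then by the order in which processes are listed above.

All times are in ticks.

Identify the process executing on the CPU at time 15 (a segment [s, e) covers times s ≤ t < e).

J3

Timeline: | idle 0-2 | J1 2-6 | J2 6-9 | J4 9-10 | J3 10-17 |
Completion: J1=6  J2=9  J3=17  J4=10
Turnaround (C−A): J1=4  J2=5  J3=11  J4=1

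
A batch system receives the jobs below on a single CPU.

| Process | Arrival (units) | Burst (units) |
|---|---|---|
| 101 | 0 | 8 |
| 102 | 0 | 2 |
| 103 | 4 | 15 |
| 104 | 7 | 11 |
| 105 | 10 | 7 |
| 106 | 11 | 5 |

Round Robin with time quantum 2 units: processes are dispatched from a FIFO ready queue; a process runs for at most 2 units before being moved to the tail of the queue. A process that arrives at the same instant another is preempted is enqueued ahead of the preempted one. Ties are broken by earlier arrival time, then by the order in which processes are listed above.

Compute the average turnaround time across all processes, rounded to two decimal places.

26.33

Gantt: | 101 0-2 | 102 2-4 | 101 4-6 | 103 6-8 | 101 8-10 | 104 10-12 | 103 12-14 | 105 14-16 | 101 16-18 | 106 18-20 | 104 20-22 | 103 22-24 | 105 24-26 | 106 26-28 | 104 28-30 | 103 30-32 | 105 32-34 | 106 34-35 | 104 35-37 | 103 37-39 | 105 39-40 | 104 40-42 | 103 42-44 | 104 44-45 | 103 45-48 |
Completion: 101=18  102=4  103=48  104=45  105=40  106=35
Turnaround times: 101=18, 102=4, 103=44, 104=38, 105=30, 106=24
Average turnaround = (18+4+44+38+30+24) / 6 = 158/6 = 26.33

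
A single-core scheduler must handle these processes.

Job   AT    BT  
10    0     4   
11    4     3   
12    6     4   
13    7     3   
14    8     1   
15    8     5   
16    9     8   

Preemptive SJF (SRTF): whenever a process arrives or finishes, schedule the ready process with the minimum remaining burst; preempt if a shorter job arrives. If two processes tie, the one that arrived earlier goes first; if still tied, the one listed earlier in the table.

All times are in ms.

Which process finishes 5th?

Timeline: | 10 0-4 | 11 4-7 | 13 7-8 | 14 8-9 | 13 9-11 | 12 11-15 | 15 15-20 | 16 20-28 |
Completion: 10=4  11=7  12=15  13=11  14=9  15=20  16=28
Finish order: 10 → 11 → 14 → 13 → 12 → 15 → 16

12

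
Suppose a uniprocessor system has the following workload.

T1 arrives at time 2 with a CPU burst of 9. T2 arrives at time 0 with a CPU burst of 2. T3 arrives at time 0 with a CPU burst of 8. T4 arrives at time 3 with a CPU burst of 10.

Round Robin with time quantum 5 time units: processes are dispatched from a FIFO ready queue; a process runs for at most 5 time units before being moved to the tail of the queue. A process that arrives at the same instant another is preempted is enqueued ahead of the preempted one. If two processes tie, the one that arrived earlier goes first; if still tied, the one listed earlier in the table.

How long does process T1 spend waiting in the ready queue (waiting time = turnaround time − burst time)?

Timeline: | T2 0-2 | T3 2-7 | T1 7-12 | T4 12-17 | T3 17-20 | T1 20-24 | T4 24-29 |
Completion: T1=24  T2=2  T3=20  T4=29
Turnaround (C−A): T1=22  T2=2  T3=20  T4=26
Waiting(T1) = turnaround − burst = 22 − 9 = 13

13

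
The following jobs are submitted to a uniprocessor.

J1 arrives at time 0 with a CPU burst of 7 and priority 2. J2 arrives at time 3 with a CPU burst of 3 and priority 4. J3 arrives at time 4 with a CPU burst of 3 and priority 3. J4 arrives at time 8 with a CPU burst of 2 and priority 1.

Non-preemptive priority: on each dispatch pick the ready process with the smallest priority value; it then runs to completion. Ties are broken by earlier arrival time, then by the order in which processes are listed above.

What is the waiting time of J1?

Schedule: | J1 0-7 | J3 7-10 | J4 10-12 | J2 12-15 |
Completion: J1=7  J2=15  J3=10  J4=12
Turnaround (C−A): J1=7  J2=12  J3=6  J4=4
Waiting(J1) = turnaround − burst = 7 − 7 = 0

0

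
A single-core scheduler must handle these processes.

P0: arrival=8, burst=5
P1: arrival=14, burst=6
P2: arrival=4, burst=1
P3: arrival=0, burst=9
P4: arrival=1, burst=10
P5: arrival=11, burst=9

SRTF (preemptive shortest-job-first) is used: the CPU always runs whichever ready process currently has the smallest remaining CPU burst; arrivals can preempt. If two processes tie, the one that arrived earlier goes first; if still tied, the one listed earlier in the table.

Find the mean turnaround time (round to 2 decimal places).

Schedule: | P3 0-4 | P2 4-5 | P3 5-10 | P0 10-15 | P1 15-21 | P5 21-30 | P4 30-40 |
Completion: P0=15  P1=21  P2=5  P3=10  P4=40  P5=30
Turnaround (C−A): P0=7  P1=7  P2=1  P3=10  P4=39  P5=19
Turnaround times: P0=7, P1=7, P2=1, P3=10, P4=39, P5=19
Average turnaround = (7+7+1+10+39+19) / 6 = 83/6 = 13.83

13.83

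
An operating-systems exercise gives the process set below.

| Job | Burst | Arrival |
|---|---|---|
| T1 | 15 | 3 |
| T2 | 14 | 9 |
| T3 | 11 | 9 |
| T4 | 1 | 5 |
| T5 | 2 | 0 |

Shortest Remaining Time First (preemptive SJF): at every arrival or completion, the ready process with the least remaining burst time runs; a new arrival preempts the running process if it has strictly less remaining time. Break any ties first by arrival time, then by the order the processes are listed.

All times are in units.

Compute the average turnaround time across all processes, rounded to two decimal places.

Schedule: | T5 0-2 | idle 2-3 | T1 3-5 | T4 5-6 | T1 6-19 | T3 19-30 | T2 30-44 |
Completion: T1=19  T2=44  T3=30  T4=6  T5=2
Turnaround (C−A): T1=16  T2=35  T3=21  T4=1  T5=2
Turnaround times: T1=16, T2=35, T3=21, T4=1, T5=2
Average turnaround = (16+35+21+1+2) / 5 = 75/5 = 15.00

15.00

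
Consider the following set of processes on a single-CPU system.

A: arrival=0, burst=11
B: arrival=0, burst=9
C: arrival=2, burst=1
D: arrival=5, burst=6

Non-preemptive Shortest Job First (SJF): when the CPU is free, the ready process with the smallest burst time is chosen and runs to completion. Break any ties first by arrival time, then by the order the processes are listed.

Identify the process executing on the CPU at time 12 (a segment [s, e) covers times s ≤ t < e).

D

Gantt: | B 0-9 | C 9-10 | D 10-16 | A 16-27 |
Completion: A=27  B=9  C=10  D=16
Turnaround (C−A): A=27  B=9  C=8  D=11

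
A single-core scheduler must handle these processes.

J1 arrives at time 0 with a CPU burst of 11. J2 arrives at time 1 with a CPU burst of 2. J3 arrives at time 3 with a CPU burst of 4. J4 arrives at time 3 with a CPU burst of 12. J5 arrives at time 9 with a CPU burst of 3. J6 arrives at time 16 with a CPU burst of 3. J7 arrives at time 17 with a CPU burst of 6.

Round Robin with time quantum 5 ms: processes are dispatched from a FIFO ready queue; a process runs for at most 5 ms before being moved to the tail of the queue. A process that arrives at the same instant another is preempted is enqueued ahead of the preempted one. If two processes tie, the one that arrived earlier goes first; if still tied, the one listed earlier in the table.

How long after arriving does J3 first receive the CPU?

Timeline: | J1 0-5 | J2 5-7 | J3 7-11 | J4 11-16 | J1 16-21 | J5 21-24 | J6 24-27 | J4 27-32 | J7 32-37 | J1 37-38 | J4 38-40 | J7 40-41 |
Completion: J1=38  J2=7  J3=11  J4=40  J5=24  J6=27  J7=41
Turnaround (C−A): J1=38  J2=6  J3=8  J4=37  J5=15  J6=11  J7=24
Response(J3) = first start − arrival = 7 − 3 = 4

4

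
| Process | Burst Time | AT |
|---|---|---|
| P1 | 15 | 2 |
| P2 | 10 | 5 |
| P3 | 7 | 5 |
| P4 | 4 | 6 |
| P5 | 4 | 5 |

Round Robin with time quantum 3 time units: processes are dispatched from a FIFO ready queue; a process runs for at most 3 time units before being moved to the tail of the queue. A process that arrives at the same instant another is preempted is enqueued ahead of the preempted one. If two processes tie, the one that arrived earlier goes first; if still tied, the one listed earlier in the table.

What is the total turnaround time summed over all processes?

Gantt: | idle 0-2 | P1 2-5 | P2 5-8 | P3 8-11 | P5 11-14 | P1 14-17 | P4 17-20 | P2 20-23 | P3 23-26 | P5 26-27 | P1 27-30 | P4 30-31 | P2 31-34 | P3 34-35 | P1 35-38 | P2 38-39 | P1 39-42 |
Completion: P1=42  P2=39  P3=35  P4=31  P5=27
Turnaround (C−A): P1=40  P2=34  P3=30  P4=25  P5=22
Turnaround = completion − arrival: P1=40, P2=34, P3=30, P4=25, P5=22
Total turnaround = 40 + 34 + 30 + 25 + 22 = 151

151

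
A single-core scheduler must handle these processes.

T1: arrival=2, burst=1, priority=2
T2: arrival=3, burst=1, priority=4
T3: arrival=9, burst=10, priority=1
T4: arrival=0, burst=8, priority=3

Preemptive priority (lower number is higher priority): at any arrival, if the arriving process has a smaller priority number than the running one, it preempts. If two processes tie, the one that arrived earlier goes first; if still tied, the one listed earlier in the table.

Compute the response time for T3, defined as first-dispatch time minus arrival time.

Gantt: | T4 0-2 | T1 2-3 | T4 3-9 | T3 9-19 | T2 19-20 |
Completion: T1=3  T2=20  T3=19  T4=9
Response(T3) = first start − arrival = 9 − 9 = 0

0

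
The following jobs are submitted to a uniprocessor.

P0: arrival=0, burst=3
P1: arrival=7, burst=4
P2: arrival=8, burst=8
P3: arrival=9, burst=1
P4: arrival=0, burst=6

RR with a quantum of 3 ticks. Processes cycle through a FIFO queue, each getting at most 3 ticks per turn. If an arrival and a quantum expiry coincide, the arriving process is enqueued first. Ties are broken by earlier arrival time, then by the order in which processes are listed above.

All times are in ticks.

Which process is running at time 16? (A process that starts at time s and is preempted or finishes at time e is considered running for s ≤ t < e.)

Gantt: | P0 0-3 | P4 3-9 | P1 9-12 | P2 12-15 | P3 15-16 | P1 16-17 | P2 17-22 |
Completion: P0=3  P1=17  P2=22  P3=16  P4=9
Turnaround (C−A): P0=3  P1=10  P2=14  P3=7  P4=9

P1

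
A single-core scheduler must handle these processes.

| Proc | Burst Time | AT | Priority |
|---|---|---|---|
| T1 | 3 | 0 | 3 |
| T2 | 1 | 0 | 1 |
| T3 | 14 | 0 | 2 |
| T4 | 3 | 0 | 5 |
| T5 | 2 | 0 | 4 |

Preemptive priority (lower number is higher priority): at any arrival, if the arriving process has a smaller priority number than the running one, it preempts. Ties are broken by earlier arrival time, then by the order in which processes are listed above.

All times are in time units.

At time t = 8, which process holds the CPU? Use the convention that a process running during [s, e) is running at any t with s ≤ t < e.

T3

Schedule: | T2 0-1 | T3 1-15 | T1 15-18 | T5 18-20 | T4 20-23 |
Completion: T1=18  T2=1  T3=15  T4=23  T5=20
Turnaround (C−A): T1=18  T2=1  T3=15  T4=23  T5=20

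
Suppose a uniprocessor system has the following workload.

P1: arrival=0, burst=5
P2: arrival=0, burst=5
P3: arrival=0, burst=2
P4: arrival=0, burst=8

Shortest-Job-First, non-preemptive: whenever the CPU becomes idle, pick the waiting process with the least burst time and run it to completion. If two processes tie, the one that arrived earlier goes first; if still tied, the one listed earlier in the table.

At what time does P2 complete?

12

Gantt: | P3 0-2 | P1 2-7 | P2 7-12 | P4 12-20 |
Completion: P1=7  P2=12  P3=2  P4=20
Turnaround (C−A): P1=7  P2=12  P3=2  P4=20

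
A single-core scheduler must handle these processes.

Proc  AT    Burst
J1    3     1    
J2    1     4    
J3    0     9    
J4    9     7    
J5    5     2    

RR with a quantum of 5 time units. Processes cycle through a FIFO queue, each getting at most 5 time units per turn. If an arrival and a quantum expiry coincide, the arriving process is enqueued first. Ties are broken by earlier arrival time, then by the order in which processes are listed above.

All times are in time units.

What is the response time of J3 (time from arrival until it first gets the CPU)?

0

Gantt: | J3 0-5 | J2 5-9 | J1 9-10 | J5 10-12 | J3 12-16 | J4 16-23 |
Completion: J1=10  J2=9  J3=16  J4=23  J5=12
Turnaround (C−A): J1=7  J2=8  J3=16  J4=14  J5=7
Response(J3) = first start − arrival = 0 − 0 = 0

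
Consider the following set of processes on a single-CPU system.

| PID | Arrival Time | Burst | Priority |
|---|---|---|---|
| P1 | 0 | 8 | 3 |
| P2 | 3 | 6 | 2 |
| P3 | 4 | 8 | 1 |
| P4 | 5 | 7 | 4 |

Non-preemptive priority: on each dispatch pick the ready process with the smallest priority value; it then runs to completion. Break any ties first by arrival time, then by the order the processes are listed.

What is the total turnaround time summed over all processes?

Schedule: | P1 0-8 | P3 8-16 | P2 16-22 | P4 22-29 |
Completion: P1=8  P2=22  P3=16  P4=29
Turnaround (C−A): P1=8  P2=19  P3=12  P4=24
Turnaround = completion − arrival: P1=8, P2=19, P3=12, P4=24
Total turnaround = 8 + 19 + 12 + 24 = 63

63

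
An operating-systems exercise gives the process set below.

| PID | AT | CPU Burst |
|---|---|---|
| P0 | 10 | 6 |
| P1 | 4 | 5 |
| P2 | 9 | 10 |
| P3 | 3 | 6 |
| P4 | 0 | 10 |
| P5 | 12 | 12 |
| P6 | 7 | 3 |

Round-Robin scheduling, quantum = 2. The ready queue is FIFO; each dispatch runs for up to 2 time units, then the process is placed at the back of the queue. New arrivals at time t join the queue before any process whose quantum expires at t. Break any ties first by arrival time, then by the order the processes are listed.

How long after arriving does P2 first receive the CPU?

Timeline: | P4 0-4 | P3 4-6 | P1 6-8 | P4 8-10 | P3 10-12 | P6 12-14 | P1 14-16 | P2 16-18 | P0 18-20 | P4 20-22 | P5 22-24 | P3 24-26 | P6 26-27 | P1 27-28 | P2 28-30 | P0 30-32 | P4 32-34 | P5 34-36 | P2 36-38 | P0 38-40 | P5 40-42 | P2 42-44 | P5 44-46 | P2 46-48 | P5 48-52 |
Completion: P0=40  P1=28  P2=48  P3=26  P4=34  P5=52  P6=27
Turnaround (C−A): P0=30  P1=24  P2=39  P3=23  P4=34  P5=40  P6=20
Response(P2) = first start − arrival = 16 − 9 = 7

7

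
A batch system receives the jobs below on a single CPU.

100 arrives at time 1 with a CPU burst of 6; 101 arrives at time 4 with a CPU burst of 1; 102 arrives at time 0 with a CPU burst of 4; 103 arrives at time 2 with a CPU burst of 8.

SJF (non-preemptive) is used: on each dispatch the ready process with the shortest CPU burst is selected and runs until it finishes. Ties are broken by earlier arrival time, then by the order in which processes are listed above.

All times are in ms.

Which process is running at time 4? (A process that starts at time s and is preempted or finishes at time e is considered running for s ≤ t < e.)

Schedule: | 102 0-4 | 101 4-5 | 100 5-11 | 103 11-19 |
Completion: 100=11  101=5  102=4  103=19
Turnaround (C−A): 100=10  101=1  102=4  103=17

101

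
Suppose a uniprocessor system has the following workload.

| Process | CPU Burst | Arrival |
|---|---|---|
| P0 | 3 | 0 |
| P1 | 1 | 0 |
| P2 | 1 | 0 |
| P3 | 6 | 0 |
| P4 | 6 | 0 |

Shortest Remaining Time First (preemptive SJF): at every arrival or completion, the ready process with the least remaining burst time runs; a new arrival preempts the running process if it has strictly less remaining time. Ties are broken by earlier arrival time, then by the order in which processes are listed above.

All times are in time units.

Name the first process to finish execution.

P1

Timeline: | P1 0-1 | P2 1-2 | P0 2-5 | P3 5-11 | P4 11-17 |
Completion: P0=5  P1=1  P2=2  P3=11  P4=17
Turnaround (C−A): P0=5  P1=1  P2=2  P3=11  P4=17
Finish order: P1 → P2 → P0 → P3 → P4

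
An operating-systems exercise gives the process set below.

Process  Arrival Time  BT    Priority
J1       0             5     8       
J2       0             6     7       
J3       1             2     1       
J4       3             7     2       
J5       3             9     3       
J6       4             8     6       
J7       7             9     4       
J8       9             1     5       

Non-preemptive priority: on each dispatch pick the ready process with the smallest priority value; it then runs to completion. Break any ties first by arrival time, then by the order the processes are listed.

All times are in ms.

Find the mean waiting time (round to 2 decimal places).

16.88

Schedule: | J2 0-6 | J3 6-8 | J4 8-15 | J5 15-24 | J7 24-33 | J8 33-34 | J6 34-42 | J1 42-47 |
Completion: J1=47  J2=6  J3=8  J4=15  J5=24  J6=42  J7=33  J8=34
Turnaround (C−A): J1=47  J2=6  J3=7  J4=12  J5=21  J6=38  J7=26  J8=25
Waiting times: J1=42, J2=0, J3=5, J4=5, J5=12, J6=30, J7=17, J8=24
Average waiting = (42+0+5+5+12+30+17+24) / 8 = 135/8 = 16.88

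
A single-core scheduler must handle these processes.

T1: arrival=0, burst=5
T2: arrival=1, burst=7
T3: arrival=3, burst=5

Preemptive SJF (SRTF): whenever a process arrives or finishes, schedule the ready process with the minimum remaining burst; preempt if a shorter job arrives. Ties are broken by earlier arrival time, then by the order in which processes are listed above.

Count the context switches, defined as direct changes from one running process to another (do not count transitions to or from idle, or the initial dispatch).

2

Gantt: | T1 0-5 | T3 5-10 | T2 10-17 |
Completion: T1=5  T2=17  T3=10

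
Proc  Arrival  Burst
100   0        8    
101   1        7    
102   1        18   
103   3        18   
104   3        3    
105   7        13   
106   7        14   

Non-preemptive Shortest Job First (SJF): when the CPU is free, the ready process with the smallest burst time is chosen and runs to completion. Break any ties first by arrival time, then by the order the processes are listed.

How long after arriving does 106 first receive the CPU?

Schedule: | 100 0-8 | 104 8-11 | 101 11-18 | 105 18-31 | 106 31-45 | 102 45-63 | 103 63-81 |
Completion: 100=8  101=18  102=63  103=81  104=11  105=31  106=45
Response(106) = first start − arrival = 31 − 7 = 24

24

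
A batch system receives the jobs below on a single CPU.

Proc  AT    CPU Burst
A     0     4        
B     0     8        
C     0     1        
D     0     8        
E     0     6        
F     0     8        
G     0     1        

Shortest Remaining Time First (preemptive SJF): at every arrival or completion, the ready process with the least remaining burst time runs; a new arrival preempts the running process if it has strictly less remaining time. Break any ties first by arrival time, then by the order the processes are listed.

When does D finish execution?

Gantt: | C 0-1 | G 1-2 | A 2-6 | E 6-12 | B 12-20 | D 20-28 | F 28-36 |
Completion: A=6  B=20  C=1  D=28  E=12  F=36  G=2

28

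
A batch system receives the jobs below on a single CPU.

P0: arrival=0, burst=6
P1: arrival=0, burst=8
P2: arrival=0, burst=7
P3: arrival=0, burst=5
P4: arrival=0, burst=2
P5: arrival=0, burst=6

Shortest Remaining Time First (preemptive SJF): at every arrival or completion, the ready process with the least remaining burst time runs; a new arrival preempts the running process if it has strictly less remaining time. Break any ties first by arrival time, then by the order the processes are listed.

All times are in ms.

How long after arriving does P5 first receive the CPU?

13

Timeline: | P4 0-2 | P3 2-7 | P0 7-13 | P5 13-19 | P2 19-26 | P1 26-34 |
Completion: P0=13  P1=34  P2=26  P3=7  P4=2  P5=19
Turnaround (C−A): P0=13  P1=34  P2=26  P3=7  P4=2  P5=19
Response(P5) = first start − arrival = 13 − 0 = 13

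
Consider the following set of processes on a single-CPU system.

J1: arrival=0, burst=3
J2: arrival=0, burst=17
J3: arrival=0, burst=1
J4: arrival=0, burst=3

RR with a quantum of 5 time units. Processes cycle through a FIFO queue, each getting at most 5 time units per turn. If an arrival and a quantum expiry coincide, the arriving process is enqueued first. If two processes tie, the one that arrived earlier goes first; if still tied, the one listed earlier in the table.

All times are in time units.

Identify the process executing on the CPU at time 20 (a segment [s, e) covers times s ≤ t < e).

J2

Timeline: | J1 0-3 | J2 3-8 | J3 8-9 | J4 9-12 | J2 12-24 |
Completion: J1=3  J2=24  J3=9  J4=12
Turnaround (C−A): J1=3  J2=24  J3=9  J4=12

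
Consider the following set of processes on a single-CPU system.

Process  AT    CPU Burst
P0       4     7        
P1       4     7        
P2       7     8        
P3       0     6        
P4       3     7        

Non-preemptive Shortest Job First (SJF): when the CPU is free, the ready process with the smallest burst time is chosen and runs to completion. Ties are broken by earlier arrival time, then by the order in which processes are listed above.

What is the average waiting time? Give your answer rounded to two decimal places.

9.60

Gantt: | P3 0-6 | P4 6-13 | P0 13-20 | P1 20-27 | P2 27-35 |
Completion: P0=20  P1=27  P2=35  P3=6  P4=13
Turnaround (C−A): P0=16  P1=23  P2=28  P3=6  P4=10
Waiting times: P0=9, P1=16, P2=20, P3=0, P4=3
Average waiting = (9+16+20+0+3) / 5 = 48/5 = 9.60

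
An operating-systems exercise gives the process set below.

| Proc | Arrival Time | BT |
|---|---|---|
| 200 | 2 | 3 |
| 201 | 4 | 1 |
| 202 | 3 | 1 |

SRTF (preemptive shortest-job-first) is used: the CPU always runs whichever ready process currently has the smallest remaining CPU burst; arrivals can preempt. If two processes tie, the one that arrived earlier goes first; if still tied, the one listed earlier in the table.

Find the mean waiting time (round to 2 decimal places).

Timeline: | idle 0-2 | 200 2-3 | 202 3-4 | 201 4-5 | 200 5-7 |
Completion: 200=7  201=5  202=4
Waiting times: 200=2, 201=0, 202=0
Average waiting = (2+0+0) / 3 = 2/3 = 0.67

0.67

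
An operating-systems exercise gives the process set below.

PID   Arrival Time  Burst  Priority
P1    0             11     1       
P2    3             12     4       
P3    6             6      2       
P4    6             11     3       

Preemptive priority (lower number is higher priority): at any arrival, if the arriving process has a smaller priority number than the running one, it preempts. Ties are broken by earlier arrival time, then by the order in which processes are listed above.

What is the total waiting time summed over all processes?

Schedule: | P1 0-11 | P3 11-17 | P4 17-28 | P2 28-40 |
Completion: P1=11  P2=40  P3=17  P4=28
Turnaround (C−A): P1=11  P2=37  P3=11  P4=22
Waiting = turnaround − burst: P1=0, P2=25, P3=5, P4=11
Total waiting = 0 + 25 + 5 + 11 = 41

41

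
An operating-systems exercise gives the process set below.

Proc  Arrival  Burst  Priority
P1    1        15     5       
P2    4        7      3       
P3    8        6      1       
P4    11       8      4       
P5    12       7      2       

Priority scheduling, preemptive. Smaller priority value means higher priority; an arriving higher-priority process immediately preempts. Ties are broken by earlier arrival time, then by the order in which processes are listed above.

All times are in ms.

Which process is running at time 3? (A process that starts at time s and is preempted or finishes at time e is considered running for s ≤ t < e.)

P1

Gantt: | idle 0-1 | P1 1-4 | P2 4-8 | P3 8-14 | P5 14-21 | P2 21-24 | P4 24-32 | P1 32-44 |
Completion: P1=44  P2=24  P3=14  P4=32  P5=21
Turnaround (C−A): P1=43  P2=20  P3=6  P4=21  P5=9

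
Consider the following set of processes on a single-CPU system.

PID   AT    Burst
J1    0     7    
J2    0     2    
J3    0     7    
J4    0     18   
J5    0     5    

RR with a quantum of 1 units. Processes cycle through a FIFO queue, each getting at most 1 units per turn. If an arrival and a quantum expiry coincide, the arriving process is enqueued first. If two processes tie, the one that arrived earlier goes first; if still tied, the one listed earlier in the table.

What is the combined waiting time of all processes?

Timeline: | J1 0-1 | J2 1-2 | J3 2-3 | J4 3-4 | J5 4-5 | J1 5-6 | J2 6-7 | J3 7-8 | J4 8-9 | J5 9-10 | J1 10-11 | J3 11-12 | J4 12-13 | J5 13-14 | J1 14-15 | J3 15-16 | J4 16-17 | J5 17-18 | J1 18-19 | J3 19-20 | J4 20-21 | J5 21-22 | J1 22-23 | J3 23-24 | J4 24-25 | J1 25-26 | J3 26-27 | J4 27-39 |
Completion: J1=26  J2=7  J3=27  J4=39  J5=22
Turnaround (C−A): J1=26  J2=7  J3=27  J4=39  J5=22
Waiting = turnaround − burst: J1=19, J2=5, J3=20, J4=21, J5=17
Total waiting = 19 + 5 + 20 + 21 + 17 = 82

82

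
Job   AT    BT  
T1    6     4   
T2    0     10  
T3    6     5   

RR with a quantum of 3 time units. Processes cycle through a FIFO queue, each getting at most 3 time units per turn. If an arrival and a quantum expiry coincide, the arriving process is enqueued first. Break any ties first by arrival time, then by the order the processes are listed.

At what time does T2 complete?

19

Gantt: | T2 0-6 | T1 6-9 | T3 9-12 | T2 12-15 | T1 15-16 | T3 16-18 | T2 18-19 |
Completion: T1=16  T2=19  T3=18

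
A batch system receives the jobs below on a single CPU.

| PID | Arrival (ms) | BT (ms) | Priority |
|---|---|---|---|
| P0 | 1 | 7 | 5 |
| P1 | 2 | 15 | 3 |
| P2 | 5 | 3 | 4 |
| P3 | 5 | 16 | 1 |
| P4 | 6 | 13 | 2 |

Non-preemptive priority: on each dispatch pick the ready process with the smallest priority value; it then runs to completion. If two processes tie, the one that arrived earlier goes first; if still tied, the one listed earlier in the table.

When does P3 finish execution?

24

Timeline: | idle 0-1 | P0 1-8 | P3 8-24 | P4 24-37 | P1 37-52 | P2 52-55 |
Completion: P0=8  P1=52  P2=55  P3=24  P4=37
Turnaround (C−A): P0=7  P1=50  P2=50  P3=19  P4=31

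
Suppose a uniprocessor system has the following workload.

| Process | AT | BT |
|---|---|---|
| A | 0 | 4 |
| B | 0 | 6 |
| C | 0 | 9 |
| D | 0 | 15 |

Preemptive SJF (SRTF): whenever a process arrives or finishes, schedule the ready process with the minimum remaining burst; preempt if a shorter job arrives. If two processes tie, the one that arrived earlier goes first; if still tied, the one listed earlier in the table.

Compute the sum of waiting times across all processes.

33

Schedule: | A 0-4 | B 4-10 | C 10-19 | D 19-34 |
Completion: A=4  B=10  C=19  D=34
Turnaround (C−A): A=4  B=10  C=19  D=34
Waiting = turnaround − burst: A=0, B=4, C=10, D=19
Total waiting = 0 + 4 + 10 + 19 = 33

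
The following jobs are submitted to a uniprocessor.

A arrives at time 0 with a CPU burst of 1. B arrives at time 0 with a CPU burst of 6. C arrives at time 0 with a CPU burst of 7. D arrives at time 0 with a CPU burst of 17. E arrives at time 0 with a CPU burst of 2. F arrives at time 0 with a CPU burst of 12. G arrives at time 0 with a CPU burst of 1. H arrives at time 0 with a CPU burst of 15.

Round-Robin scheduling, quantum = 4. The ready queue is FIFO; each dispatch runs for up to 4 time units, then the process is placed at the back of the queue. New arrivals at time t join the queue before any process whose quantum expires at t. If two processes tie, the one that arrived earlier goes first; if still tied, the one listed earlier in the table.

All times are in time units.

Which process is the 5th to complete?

Timeline: | A 0-1 | B 1-5 | C 5-9 | D 9-13 | E 13-15 | F 15-19 | G 19-20 | H 20-24 | B 24-26 | C 26-29 | D 29-33 | F 33-37 | H 37-41 | D 41-45 | F 45-49 | H 49-53 | D 53-57 | H 57-60 | D 60-61 |
Completion: A=1  B=26  C=29  D=61  E=15  F=49  G=20  H=60
Turnaround (C−A): A=1  B=26  C=29  D=61  E=15  F=49  G=20  H=60
Finish order: A → E → G → B → C → F → H → D

C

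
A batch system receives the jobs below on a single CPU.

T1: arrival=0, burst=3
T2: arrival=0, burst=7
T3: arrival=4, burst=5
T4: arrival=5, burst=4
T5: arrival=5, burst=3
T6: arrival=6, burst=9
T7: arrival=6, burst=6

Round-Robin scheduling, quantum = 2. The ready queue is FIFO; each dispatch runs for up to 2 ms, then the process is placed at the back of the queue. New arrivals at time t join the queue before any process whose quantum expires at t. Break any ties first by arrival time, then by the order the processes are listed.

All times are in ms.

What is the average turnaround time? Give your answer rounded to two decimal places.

Gantt: | T1 0-2 | T2 2-4 | T1 4-5 | T3 5-7 | T2 7-9 | T4 9-11 | T5 11-13 | T6 13-15 | T7 15-17 | T3 17-19 | T2 19-21 | T4 21-23 | T5 23-24 | T6 24-26 | T7 26-28 | T3 28-29 | T2 29-30 | T6 30-32 | T7 32-34 | T6 34-37 |
Completion: T1=5  T2=30  T3=29  T4=23  T5=24  T6=37  T7=34
Turnaround times: T1=5, T2=30, T3=25, T4=18, T5=19, T6=31, T7=28
Average turnaround = (5+30+25+18+19+31+28) / 7 = 156/7 = 22.29

22.29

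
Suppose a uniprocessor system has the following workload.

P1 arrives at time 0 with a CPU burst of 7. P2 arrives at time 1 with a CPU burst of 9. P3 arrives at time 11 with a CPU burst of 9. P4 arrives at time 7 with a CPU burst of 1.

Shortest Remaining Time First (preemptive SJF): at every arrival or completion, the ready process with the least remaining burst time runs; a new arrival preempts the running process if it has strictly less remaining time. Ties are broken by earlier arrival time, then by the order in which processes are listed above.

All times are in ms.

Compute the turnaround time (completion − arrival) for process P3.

15

Gantt: | P1 0-7 | P4 7-8 | P2 8-17 | P3 17-26 |
Completion: P1=7  P2=17  P3=26  P4=8
Turnaround (C−A): P1=7  P2=16  P3=15  P4=1
Turnaround(P3) = completion − arrival = 26 − 11 = 15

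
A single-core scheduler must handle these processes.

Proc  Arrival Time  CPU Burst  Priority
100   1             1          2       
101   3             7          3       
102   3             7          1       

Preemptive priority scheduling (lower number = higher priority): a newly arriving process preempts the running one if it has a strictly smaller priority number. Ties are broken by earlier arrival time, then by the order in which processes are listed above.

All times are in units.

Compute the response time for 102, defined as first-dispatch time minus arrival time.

Timeline: | idle 0-1 | 100 1-2 | idle 2-3 | 102 3-10 | 101 10-17 |
Completion: 100=2  101=17  102=10
Turnaround (C−A): 100=1  101=14  102=7
Response(102) = first start − arrival = 3 − 3 = 0

0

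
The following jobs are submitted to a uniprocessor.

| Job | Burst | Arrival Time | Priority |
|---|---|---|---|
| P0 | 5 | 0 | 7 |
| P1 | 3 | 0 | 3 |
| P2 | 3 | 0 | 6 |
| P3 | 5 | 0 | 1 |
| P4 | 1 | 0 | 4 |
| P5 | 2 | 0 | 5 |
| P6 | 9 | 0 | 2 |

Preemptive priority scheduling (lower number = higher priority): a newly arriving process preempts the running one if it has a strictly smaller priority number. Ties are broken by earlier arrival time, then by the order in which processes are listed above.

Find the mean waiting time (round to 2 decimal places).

Gantt: | P3 0-5 | P6 5-14 | P1 14-17 | P4 17-18 | P5 18-20 | P2 20-23 | P0 23-28 |
Completion: P0=28  P1=17  P2=23  P3=5  P4=18  P5=20  P6=14
Turnaround (C−A): P0=28  P1=17  P2=23  P3=5  P4=18  P5=20  P6=14
Waiting times: P0=23, P1=14, P2=20, P3=0, P4=17, P5=18, P6=5
Average waiting = (23+14+20+0+17+18+5) / 7 = 97/7 = 13.86

13.86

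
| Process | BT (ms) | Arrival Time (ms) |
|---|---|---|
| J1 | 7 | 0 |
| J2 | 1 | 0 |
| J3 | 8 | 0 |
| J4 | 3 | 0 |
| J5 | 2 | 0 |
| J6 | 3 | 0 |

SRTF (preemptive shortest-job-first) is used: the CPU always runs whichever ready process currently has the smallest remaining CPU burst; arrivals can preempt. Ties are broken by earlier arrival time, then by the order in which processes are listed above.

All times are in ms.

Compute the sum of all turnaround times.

59

Gantt: | J2 0-1 | J5 1-3 | J4 3-6 | J6 6-9 | J1 9-16 | J3 16-24 |
Completion: J1=16  J2=1  J3=24  J4=6  J5=3  J6=9
Turnaround = completion − arrival: J1=16, J2=1, J3=24, J4=6, J5=3, J6=9
Total turnaround = 16 + 1 + 24 + 6 + 3 + 9 = 59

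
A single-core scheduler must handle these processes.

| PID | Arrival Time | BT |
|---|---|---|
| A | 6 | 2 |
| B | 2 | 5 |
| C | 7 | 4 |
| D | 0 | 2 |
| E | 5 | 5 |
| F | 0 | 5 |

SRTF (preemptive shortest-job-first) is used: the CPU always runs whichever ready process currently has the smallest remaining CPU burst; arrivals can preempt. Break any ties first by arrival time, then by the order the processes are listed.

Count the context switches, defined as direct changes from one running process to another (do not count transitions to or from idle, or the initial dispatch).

5

Timeline: | D 0-2 | F 2-7 | A 7-9 | C 9-13 | B 13-18 | E 18-23 |
Completion: A=9  B=18  C=13  D=2  E=23  F=7
Turnaround (C−A): A=3  B=16  C=6  D=2  E=18  F=7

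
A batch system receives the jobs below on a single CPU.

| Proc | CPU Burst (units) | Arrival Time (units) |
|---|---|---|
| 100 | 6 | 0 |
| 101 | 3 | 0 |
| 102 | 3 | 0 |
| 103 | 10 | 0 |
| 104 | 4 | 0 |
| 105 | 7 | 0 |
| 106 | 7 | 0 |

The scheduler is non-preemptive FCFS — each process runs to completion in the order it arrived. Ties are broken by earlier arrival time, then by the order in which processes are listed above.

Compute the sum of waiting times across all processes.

108

Schedule: | 100 0-6 | 101 6-9 | 102 9-12 | 103 12-22 | 104 22-26 | 105 26-33 | 106 33-40 |
Completion: 100=6  101=9  102=12  103=22  104=26  105=33  106=40
Turnaround (C−A): 100=6  101=9  102=12  103=22  104=26  105=33  106=40
Waiting = turnaround − burst: 100=0, 101=6, 102=9, 103=12, 104=22, 105=26, 106=33
Total waiting = 0 + 6 + 9 + 12 + 22 + 26 + 33 = 108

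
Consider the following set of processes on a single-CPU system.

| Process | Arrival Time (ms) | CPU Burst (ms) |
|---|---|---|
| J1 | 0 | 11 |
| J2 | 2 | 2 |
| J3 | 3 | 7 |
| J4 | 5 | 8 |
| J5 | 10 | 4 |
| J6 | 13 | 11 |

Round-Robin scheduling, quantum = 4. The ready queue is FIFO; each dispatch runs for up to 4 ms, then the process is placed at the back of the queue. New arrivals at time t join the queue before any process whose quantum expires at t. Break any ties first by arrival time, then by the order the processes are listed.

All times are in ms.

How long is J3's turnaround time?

Schedule: | J1 0-4 | J2 4-6 | J3 6-10 | J1 10-14 | J4 14-18 | J5 18-22 | J3 22-25 | J6 25-29 | J1 29-32 | J4 32-36 | J6 36-43 |
Completion: J1=32  J2=6  J3=25  J4=36  J5=22  J6=43
Turnaround (C−A): J1=32  J2=4  J3=22  J4=31  J5=12  J6=30
Turnaround(J3) = completion − arrival = 25 − 3 = 22

22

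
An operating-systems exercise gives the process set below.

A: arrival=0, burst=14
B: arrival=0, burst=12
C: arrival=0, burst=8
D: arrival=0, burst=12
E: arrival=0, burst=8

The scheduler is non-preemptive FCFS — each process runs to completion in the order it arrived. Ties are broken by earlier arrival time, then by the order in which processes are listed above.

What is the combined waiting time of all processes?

Schedule: | A 0-14 | B 14-26 | C 26-34 | D 34-46 | E 46-54 |
Completion: A=14  B=26  C=34  D=46  E=54
Waiting = turnaround − burst: A=0, B=14, C=26, D=34, E=46
Total waiting = 0 + 14 + 26 + 34 + 46 = 120

120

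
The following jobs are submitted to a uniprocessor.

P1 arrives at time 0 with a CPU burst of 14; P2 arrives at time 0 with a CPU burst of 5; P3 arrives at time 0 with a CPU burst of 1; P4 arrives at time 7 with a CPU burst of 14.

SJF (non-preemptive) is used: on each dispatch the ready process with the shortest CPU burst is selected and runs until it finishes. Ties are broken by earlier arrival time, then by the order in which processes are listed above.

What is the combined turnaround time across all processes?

Schedule: | P3 0-1 | P2 1-6 | P1 6-20 | P4 20-34 |
Completion: P1=20  P2=6  P3=1  P4=34
Turnaround = completion − arrival: P1=20, P2=6, P3=1, P4=27
Total turnaround = 20 + 6 + 1 + 27 = 54

54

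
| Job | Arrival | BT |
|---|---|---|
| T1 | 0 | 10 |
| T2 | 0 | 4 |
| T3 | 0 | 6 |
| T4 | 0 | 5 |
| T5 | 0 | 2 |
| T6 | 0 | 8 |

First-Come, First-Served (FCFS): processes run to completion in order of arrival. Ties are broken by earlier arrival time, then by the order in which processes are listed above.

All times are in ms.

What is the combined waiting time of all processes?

Gantt: | T1 0-10 | T2 10-14 | T3 14-20 | T4 20-25 | T5 25-27 | T6 27-35 |
Completion: T1=10  T2=14  T3=20  T4=25  T5=27  T6=35
Turnaround (C−A): T1=10  T2=14  T3=20  T4=25  T5=27  T6=35
Waiting = turnaround − burst: T1=0, T2=10, T3=14, T4=20, T5=25, T6=27
Total waiting = 0 + 10 + 14 + 20 + 25 + 27 = 96

96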